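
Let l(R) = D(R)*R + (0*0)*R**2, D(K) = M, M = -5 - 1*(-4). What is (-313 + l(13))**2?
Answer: 106276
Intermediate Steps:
M = -1 (M = -5 + 4 = -1)
D(K) = -1
l(R) = -R (l(R) = -R + (0*0)*R**2 = -R + 0*R**2 = -R + 0 = -R)
(-313 + l(13))**2 = (-313 - 1*13)**2 = (-313 - 13)**2 = (-326)**2 = 106276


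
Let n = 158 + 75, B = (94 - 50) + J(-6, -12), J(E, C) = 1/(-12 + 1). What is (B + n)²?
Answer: 9278116/121 ≈ 76679.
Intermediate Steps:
J(E, C) = -1/11 (J(E, C) = 1/(-11) = -1/11)
B = 483/11 (B = (94 - 50) - 1/11 = 44 - 1/11 = 483/11 ≈ 43.909)
n = 233
(B + n)² = (483/11 + 233)² = (3046/11)² = 9278116/121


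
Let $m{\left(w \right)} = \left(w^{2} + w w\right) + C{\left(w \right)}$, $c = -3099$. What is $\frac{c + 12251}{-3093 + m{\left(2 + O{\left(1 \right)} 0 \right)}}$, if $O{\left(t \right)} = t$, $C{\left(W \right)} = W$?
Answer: $- \frac{9152}{3083} \approx -2.9685$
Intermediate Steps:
$m{\left(w \right)} = w + 2 w^{2}$ ($m{\left(w \right)} = \left(w^{2} + w w\right) + w = \left(w^{2} + w^{2}\right) + w = 2 w^{2} + w = w + 2 w^{2}$)
$\frac{c + 12251}{-3093 + m{\left(2 + O{\left(1 \right)} 0 \right)}} = \frac{-3099 + 12251}{-3093 + \left(2 + 1 \cdot 0\right) \left(1 + 2 \left(2 + 1 \cdot 0\right)\right)} = \frac{9152}{-3093 + \left(2 + 0\right) \left(1 + 2 \left(2 + 0\right)\right)} = \frac{9152}{-3093 + 2 \left(1 + 2 \cdot 2\right)} = \frac{9152}{-3093 + 2 \left(1 + 4\right)} = \frac{9152}{-3093 + 2 \cdot 5} = \frac{9152}{-3093 + 10} = \frac{9152}{-3083} = 9152 \left(- \frac{1}{3083}\right) = - \frac{9152}{3083}$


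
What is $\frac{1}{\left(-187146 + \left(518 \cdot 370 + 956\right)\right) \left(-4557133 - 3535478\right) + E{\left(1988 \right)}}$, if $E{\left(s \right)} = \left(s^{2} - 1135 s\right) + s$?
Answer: $- \frac{1}{44264884418} \approx -2.2591 \cdot 10^{-11}$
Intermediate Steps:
$E{\left(s \right)} = s^{2} - 1134 s$
$\frac{1}{\left(-187146 + \left(518 \cdot 370 + 956\right)\right) \left(-4557133 - 3535478\right) + E{\left(1988 \right)}} = \frac{1}{\left(-187146 + \left(518 \cdot 370 + 956\right)\right) \left(-4557133 - 3535478\right) + 1988 \left(-1134 + 1988\right)} = \frac{1}{\left(-187146 + \left(191660 + 956\right)\right) \left(-8092611\right) + 1988 \cdot 854} = \frac{1}{\left(-187146 + 192616\right) \left(-8092611\right) + 1697752} = \frac{1}{5470 \left(-8092611\right) + 1697752} = \frac{1}{-44266582170 + 1697752} = \frac{1}{-44264884418} = - \frac{1}{44264884418}$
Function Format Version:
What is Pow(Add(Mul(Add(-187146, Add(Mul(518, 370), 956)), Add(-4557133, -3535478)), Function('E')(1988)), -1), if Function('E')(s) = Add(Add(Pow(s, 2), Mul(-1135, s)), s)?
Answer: Rational(-1, 44264884418) ≈ -2.2591e-11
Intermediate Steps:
Function('E')(s) = Add(Pow(s, 2), Mul(-1134, s))
Pow(Add(Mul(Add(-187146, Add(Mul(518, 370), 956)), Add(-4557133, -3535478)), Function('E')(1988)), -1) = Pow(Add(Mul(Add(-187146, Add(Mul(518, 370), 956)), Add(-4557133, -3535478)), Mul(1988, Add(-1134, 1988))), -1) = Pow(Add(Mul(Add(-187146, Add(191660, 956)), -8092611), Mul(1988, 854)), -1) = Pow(Add(Mul(Add(-187146, 192616), -8092611), 1697752), -1) = Pow(Add(Mul(5470, -8092611), 1697752), -1) = Pow(Add(-44266582170, 1697752), -1) = Pow(-44264884418, -1) = Rational(-1, 44264884418)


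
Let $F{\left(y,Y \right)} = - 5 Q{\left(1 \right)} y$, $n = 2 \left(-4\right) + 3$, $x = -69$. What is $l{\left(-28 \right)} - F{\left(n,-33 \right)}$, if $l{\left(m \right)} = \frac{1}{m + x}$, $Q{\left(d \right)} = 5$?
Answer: $- \frac{12126}{97} \approx -125.01$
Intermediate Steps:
$n = -5$ ($n = -8 + 3 = -5$)
$F{\left(y,Y \right)} = - 25 y$ ($F{\left(y,Y \right)} = \left(-5\right) 5 y = - 25 y$)
$l{\left(m \right)} = \frac{1}{-69 + m}$ ($l{\left(m \right)} = \frac{1}{m - 69} = \frac{1}{-69 + m}$)
$l{\left(-28 \right)} - F{\left(n,-33 \right)} = \frac{1}{-69 - 28} - \left(-25\right) \left(-5\right) = \frac{1}{-97} - 125 = - \frac{1}{97} - 125 = - \frac{12126}{97}$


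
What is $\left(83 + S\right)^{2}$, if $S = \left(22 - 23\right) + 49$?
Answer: $17161$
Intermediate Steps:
$S = 48$ ($S = -1 + 49 = 48$)
$\left(83 + S\right)^{2} = \left(83 + 48\right)^{2} = 131^{2} = 17161$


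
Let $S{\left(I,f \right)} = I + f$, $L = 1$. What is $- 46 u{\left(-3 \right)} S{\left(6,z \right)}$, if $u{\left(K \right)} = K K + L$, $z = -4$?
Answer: $-920$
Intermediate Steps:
$u{\left(K \right)} = 1 + K^{2}$ ($u{\left(K \right)} = K K + 1 = K^{2} + 1 = 1 + K^{2}$)
$- 46 u{\left(-3 \right)} S{\left(6,z \right)} = - 46 \left(1 + \left(-3\right)^{2}\right) \left(6 - 4\right) = - 46 \left(1 + 9\right) 2 = \left(-46\right) 10 \cdot 2 = \left(-460\right) 2 = -920$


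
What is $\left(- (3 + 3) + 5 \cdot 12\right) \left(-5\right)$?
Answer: $-270$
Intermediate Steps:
$\left(- (3 + 3) + 5 \cdot 12\right) \left(-5\right) = \left(\left(-1\right) 6 + 60\right) \left(-5\right) = \left(-6 + 60\right) \left(-5\right) = 54 \left(-5\right) = -270$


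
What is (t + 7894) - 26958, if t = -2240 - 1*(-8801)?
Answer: -12503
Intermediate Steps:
t = 6561 (t = -2240 + 8801 = 6561)
(t + 7894) - 26958 = (6561 + 7894) - 26958 = 14455 - 26958 = -12503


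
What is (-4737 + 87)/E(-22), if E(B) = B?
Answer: 2325/11 ≈ 211.36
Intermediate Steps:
(-4737 + 87)/E(-22) = (-4737 + 87)/(-22) = -4650*(-1/22) = 2325/11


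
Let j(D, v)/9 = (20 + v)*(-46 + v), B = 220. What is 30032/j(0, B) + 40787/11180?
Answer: 97907149/26261820 ≈ 3.7281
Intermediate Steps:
j(D, v) = 9*(-46 + v)*(20 + v) (j(D, v) = 9*((20 + v)*(-46 + v)) = 9*((-46 + v)*(20 + v)) = 9*(-46 + v)*(20 + v))
30032/j(0, B) + 40787/11180 = 30032/(-8280 - 234*220 + 9*220²) + 40787/11180 = 30032/(-8280 - 51480 + 9*48400) + 40787*(1/11180) = 30032/(-8280 - 51480 + 435600) + 40787/11180 = 30032/375840 + 40787/11180 = 30032*(1/375840) + 40787/11180 = 1877/23490 + 40787/11180 = 97907149/26261820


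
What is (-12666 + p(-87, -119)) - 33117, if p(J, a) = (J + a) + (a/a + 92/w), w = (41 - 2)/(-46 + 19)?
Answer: -598672/13 ≈ -46052.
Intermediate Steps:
w = -13/9 (w = 39/(-27) = 39*(-1/27) = -13/9 ≈ -1.4444)
p(J, a) = -815/13 + J + a (p(J, a) = (J + a) + (a/a + 92/(-13/9)) = (J + a) + (1 + 92*(-9/13)) = (J + a) + (1 - 828/13) = (J + a) - 815/13 = -815/13 + J + a)
(-12666 + p(-87, -119)) - 33117 = (-12666 + (-815/13 - 87 - 119)) - 33117 = (-12666 - 3493/13) - 33117 = -168151/13 - 33117 = -598672/13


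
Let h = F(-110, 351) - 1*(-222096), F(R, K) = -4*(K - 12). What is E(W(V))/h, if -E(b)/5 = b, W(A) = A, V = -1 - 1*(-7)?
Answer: -1/7358 ≈ -0.00013591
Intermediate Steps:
V = 6 (V = -1 + 7 = 6)
F(R, K) = 48 - 4*K (F(R, K) = -4*(-12 + K) = 48 - 4*K)
E(b) = -5*b
h = 220740 (h = (48 - 4*351) - 1*(-222096) = (48 - 1404) + 222096 = -1356 + 222096 = 220740)
E(W(V))/h = -5*6/220740 = -30*1/220740 = -1/7358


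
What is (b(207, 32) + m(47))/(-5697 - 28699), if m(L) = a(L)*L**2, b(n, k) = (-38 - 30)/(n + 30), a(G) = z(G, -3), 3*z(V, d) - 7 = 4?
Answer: -639851/2717284 ≈ -0.23547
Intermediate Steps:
z(V, d) = 11/3 (z(V, d) = 7/3 + (1/3)*4 = 7/3 + 4/3 = 11/3)
a(G) = 11/3
b(n, k) = -68/(30 + n)
m(L) = 11*L**2/3
(b(207, 32) + m(47))/(-5697 - 28699) = (-68/(30 + 207) + (11/3)*47**2)/(-5697 - 28699) = (-68/237 + (11/3)*2209)/(-34396) = (-68*1/237 + 24299/3)*(-1/34396) = (-68/237 + 24299/3)*(-1/34396) = (639851/79)*(-1/34396) = -639851/2717284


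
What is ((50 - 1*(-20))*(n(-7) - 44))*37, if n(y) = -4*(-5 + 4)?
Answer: -103600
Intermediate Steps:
n(y) = 4 (n(y) = -4*(-1) = 4)
((50 - 1*(-20))*(n(-7) - 44))*37 = ((50 - 1*(-20))*(4 - 44))*37 = ((50 + 20)*(-40))*37 = (70*(-40))*37 = -2800*37 = -103600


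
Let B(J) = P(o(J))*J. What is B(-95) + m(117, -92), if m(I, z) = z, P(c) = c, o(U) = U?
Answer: 8933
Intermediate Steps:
B(J) = J² (B(J) = J*J = J²)
B(-95) + m(117, -92) = (-95)² - 92 = 9025 - 92 = 8933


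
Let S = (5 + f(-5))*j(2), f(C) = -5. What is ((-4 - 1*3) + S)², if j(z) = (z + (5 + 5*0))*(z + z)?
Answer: 49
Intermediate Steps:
j(z) = 2*z*(5 + z) (j(z) = (z + (5 + 0))*(2*z) = (z + 5)*(2*z) = (5 + z)*(2*z) = 2*z*(5 + z))
S = 0 (S = (5 - 5)*(2*2*(5 + 2)) = 0*(2*2*7) = 0*28 = 0)
((-4 - 1*3) + S)² = ((-4 - 1*3) + 0)² = ((-4 - 3) + 0)² = (-7 + 0)² = (-7)² = 49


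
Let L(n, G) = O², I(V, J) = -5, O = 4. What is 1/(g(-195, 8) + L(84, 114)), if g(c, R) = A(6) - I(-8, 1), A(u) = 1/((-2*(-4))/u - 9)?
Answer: 23/480 ≈ 0.047917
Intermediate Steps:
L(n, G) = 16 (L(n, G) = 4² = 16)
A(u) = 1/(-9 + 8/u) (A(u) = 1/(8/u - 9) = 1/(-9 + 8/u))
g(c, R) = 112/23 (g(c, R) = -1*6/(-8 + 9*6) - 1*(-5) = -1*6/(-8 + 54) + 5 = -1*6/46 + 5 = -1*6*1/46 + 5 = -3/23 + 5 = 112/23)
1/(g(-195, 8) + L(84, 114)) = 1/(112/23 + 16) = 1/(480/23) = 23/480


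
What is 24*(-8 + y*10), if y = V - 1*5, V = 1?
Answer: -1152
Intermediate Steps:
y = -4 (y = 1 - 1*5 = 1 - 5 = -4)
24*(-8 + y*10) = 24*(-8 - 4*10) = 24*(-8 - 40) = 24*(-48) = -1152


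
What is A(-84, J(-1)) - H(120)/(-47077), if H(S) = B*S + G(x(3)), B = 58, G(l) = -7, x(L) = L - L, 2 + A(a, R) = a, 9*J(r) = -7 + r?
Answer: -4041669/47077 ≈ -85.852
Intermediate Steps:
J(r) = -7/9 + r/9 (J(r) = (-7 + r)/9 = -7/9 + r/9)
A(a, R) = -2 + a
x(L) = 0
H(S) = -7 + 58*S (H(S) = 58*S - 7 = -7 + 58*S)
A(-84, J(-1)) - H(120)/(-47077) = (-2 - 84) - (-7 + 58*120)/(-47077) = -86 - (-7 + 6960)*(-1)/47077 = -86 - 6953*(-1)/47077 = -86 - 1*(-6953/47077) = -86 + 6953/47077 = -4041669/47077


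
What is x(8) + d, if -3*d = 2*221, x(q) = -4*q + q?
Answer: -514/3 ≈ -171.33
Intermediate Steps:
x(q) = -3*q
d = -442/3 (d = -2*221/3 = -1/3*442 = -442/3 ≈ -147.33)
x(8) + d = -3*8 - 442/3 = -24 - 442/3 = -514/3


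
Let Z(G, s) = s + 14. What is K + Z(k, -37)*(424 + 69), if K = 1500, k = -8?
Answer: -9839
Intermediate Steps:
Z(G, s) = 14 + s
K + Z(k, -37)*(424 + 69) = 1500 + (14 - 37)*(424 + 69) = 1500 - 23*493 = 1500 - 11339 = -9839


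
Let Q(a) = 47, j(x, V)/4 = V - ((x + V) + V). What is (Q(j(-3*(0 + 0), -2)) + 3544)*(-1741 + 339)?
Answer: -5034582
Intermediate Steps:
j(x, V) = -4*V - 4*x (j(x, V) = 4*(V - ((x + V) + V)) = 4*(V - ((V + x) + V)) = 4*(V - (x + 2*V)) = 4*(V + (-x - 2*V)) = 4*(-V - x) = -4*V - 4*x)
(Q(j(-3*(0 + 0), -2)) + 3544)*(-1741 + 339) = (47 + 3544)*(-1741 + 339) = 3591*(-1402) = -5034582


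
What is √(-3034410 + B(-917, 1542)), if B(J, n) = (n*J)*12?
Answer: I*√20002578 ≈ 4472.4*I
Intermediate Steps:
B(J, n) = 12*J*n (B(J, n) = (J*n)*12 = 12*J*n)
√(-3034410 + B(-917, 1542)) = √(-3034410 + 12*(-917)*1542) = √(-3034410 - 16968168) = √(-20002578) = I*√20002578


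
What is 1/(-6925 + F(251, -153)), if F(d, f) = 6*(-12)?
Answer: -1/6997 ≈ -0.00014292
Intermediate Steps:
F(d, f) = -72
1/(-6925 + F(251, -153)) = 1/(-6925 - 72) = 1/(-6997) = -1/6997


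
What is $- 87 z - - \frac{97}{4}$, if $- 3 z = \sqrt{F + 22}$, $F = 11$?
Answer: $\frac{97}{4} + 29 \sqrt{33} \approx 190.84$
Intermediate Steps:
$z = - \frac{\sqrt{33}}{3}$ ($z = - \frac{\sqrt{11 + 22}}{3} = - \frac{\sqrt{33}}{3} \approx -1.9149$)
$- 87 z - - \frac{97}{4} = - 87 \left(- \frac{\sqrt{33}}{3}\right) - - \frac{97}{4} = 29 \sqrt{33} + \left(24 - - \frac{1}{4}\right) = 29 \sqrt{33} + \left(24 + \frac{1}{4}\right) = 29 \sqrt{33} + \frac{97}{4} = \frac{97}{4} + 29 \sqrt{33}$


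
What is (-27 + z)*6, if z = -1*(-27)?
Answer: 0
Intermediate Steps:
z = 27
(-27 + z)*6 = (-27 + 27)*6 = 0*6 = 0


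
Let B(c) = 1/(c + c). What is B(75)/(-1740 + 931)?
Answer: -1/121350 ≈ -8.2406e-6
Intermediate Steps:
B(c) = 1/(2*c)
B(75)/(-1740 + 931) = ((½)/75)/(-1740 + 931) = ((½)*(1/75))/(-809) = (1/150)*(-1/809) = -1/121350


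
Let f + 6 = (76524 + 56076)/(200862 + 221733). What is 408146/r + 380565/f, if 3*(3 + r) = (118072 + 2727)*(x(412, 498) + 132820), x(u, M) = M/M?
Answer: -86012590545282764463/1285159937353030 ≈ -66928.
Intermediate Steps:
x(u, M) = 1
r = 16044643970/3 (r = -3 + ((118072 + 2727)*(1 + 132820))/3 = -3 + (120799*132821)/3 = -3 + (⅓)*16044643979 = -3 + 16044643979/3 = 16044643970/3 ≈ 5.3482e+9)
f = -160198/28173 (f = -6 + (76524 + 56076)/(200862 + 221733) = -6 + 132600/422595 = -6 + 132600*(1/422595) = -6 + 8840/28173 = -160198/28173 ≈ -5.6862)
408146/r + 380565/f = 408146/(16044643970/3) + 380565/(-160198/28173) = 408146*(3/16044643970) + 380565*(-28173/160198) = 612219/8022321985 - 10721657745/160198 = -86012590545282764463/1285159937353030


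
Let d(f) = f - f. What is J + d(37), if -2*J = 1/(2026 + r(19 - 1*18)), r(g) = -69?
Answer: -1/3914 ≈ -0.00025549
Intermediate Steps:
d(f) = 0
J = -1/3914 (J = -1/(2*(2026 - 69)) = -½/1957 = -½*1/1957 = -1/3914 ≈ -0.00025549)
J + d(37) = -1/3914 + 0 = -1/3914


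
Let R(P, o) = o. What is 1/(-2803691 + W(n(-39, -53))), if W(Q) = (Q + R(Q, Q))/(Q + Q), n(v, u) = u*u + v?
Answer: -1/2803690 ≈ -3.5667e-7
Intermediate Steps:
n(v, u) = v + u² (n(v, u) = u² + v = v + u²)
W(Q) = 1 (W(Q) = (Q + Q)/(Q + Q) = (2*Q)/((2*Q)) = (2*Q)*(1/(2*Q)) = 1)
1/(-2803691 + W(n(-39, -53))) = 1/(-2803691 + 1) = 1/(-2803690) = -1/2803690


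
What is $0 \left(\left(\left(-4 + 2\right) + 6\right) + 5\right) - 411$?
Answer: $-411$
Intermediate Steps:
$0 \left(\left(\left(-4 + 2\right) + 6\right) + 5\right) - 411 = 0 \left(\left(-2 + 6\right) + 5\right) - 411 = 0 \left(4 + 5\right) - 411 = 0 \cdot 9 - 411 = 0 - 411 = -411$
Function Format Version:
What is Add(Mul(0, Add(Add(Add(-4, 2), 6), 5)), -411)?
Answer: -411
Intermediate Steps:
Add(Mul(0, Add(Add(Add(-4, 2), 6), 5)), -411) = Add(Mul(0, Add(Add(-2, 6), 5)), -411) = Add(Mul(0, Add(4, 5)), -411) = Add(Mul(0, 9), -411) = Add(0, -411) = -411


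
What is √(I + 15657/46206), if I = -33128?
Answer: I*√27192376866/906 ≈ 182.01*I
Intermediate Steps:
√(I + 15657/46206) = √(-33128 + 15657/46206) = √(-33128 + 15657*(1/46206)) = √(-33128 + 307/906) = √(-30013661/906) = I*√27192376866/906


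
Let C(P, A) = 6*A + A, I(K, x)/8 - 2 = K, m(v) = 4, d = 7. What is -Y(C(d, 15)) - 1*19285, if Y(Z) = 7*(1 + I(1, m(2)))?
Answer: -19460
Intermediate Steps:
I(K, x) = 16 + 8*K
C(P, A) = 7*A
Y(Z) = 175 (Y(Z) = 7*(1 + (16 + 8*1)) = 7*(1 + (16 + 8)) = 7*(1 + 24) = 7*25 = 175)
-Y(C(d, 15)) - 1*19285 = -1*175 - 1*19285 = -175 - 19285 = -19460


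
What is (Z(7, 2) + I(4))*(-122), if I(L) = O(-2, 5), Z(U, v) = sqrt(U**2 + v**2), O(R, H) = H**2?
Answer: -3050 - 122*sqrt(53) ≈ -3938.2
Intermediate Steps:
I(L) = 25 (I(L) = 5**2 = 25)
(Z(7, 2) + I(4))*(-122) = (sqrt(7**2 + 2**2) + 25)*(-122) = (sqrt(49 + 4) + 25)*(-122) = (sqrt(53) + 25)*(-122) = (25 + sqrt(53))*(-122) = -3050 - 122*sqrt(53)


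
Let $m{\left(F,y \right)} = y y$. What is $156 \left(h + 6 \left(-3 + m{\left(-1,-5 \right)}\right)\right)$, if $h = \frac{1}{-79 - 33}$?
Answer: $\frac{576537}{28} \approx 20591.0$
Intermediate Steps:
$m{\left(F,y \right)} = y^{2}$
$h = - \frac{1}{112}$ ($h = \frac{1}{-112} = - \frac{1}{112} \approx -0.0089286$)
$156 \left(h + 6 \left(-3 + m{\left(-1,-5 \right)}\right)\right) = 156 \left(- \frac{1}{112} + 6 \left(-3 + \left(-5\right)^{2}\right)\right) = 156 \left(- \frac{1}{112} + 6 \left(-3 + 25\right)\right) = 156 \left(- \frac{1}{112} + 6 \cdot 22\right) = 156 \left(- \frac{1}{112} + 132\right) = 156 \cdot \frac{14783}{112} = \frac{576537}{28}$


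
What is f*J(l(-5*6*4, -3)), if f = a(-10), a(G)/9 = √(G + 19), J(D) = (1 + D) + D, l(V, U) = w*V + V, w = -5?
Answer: 25947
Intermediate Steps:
l(V, U) = -4*V (l(V, U) = -5*V + V = -4*V)
J(D) = 1 + 2*D
a(G) = 9*√(19 + G) (a(G) = 9*√(G + 19) = 9*√(19 + G))
f = 27 (f = 9*√(19 - 10) = 9*√9 = 9*3 = 27)
f*J(l(-5*6*4, -3)) = 27*(1 + 2*(-4*(-5*6)*4)) = 27*(1 + 2*(-(-120)*4)) = 27*(1 + 2*(-4*(-120))) = 27*(1 + 2*480) = 27*(1 + 960) = 27*961 = 25947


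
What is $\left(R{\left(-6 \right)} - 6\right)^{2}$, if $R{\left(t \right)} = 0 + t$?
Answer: $144$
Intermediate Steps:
$R{\left(t \right)} = t$
$\left(R{\left(-6 \right)} - 6\right)^{2} = \left(-6 - 6\right)^{2} = \left(-12\right)^{2} = 144$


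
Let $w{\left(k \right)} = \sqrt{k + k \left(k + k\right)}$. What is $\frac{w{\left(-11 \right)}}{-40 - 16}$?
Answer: $- \frac{\sqrt{231}}{56} \approx -0.27141$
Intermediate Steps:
$w{\left(k \right)} = \sqrt{k + 2 k^{2}}$ ($w{\left(k \right)} = \sqrt{k + k 2 k} = \sqrt{k + 2 k^{2}}$)
$\frac{w{\left(-11 \right)}}{-40 - 16} = \frac{\sqrt{- 11 \left(1 + 2 \left(-11\right)\right)}}{-40 - 16} = \frac{\sqrt{- 11 \left(1 - 22\right)}}{-56} = \sqrt{\left(-11\right) \left(-21\right)} \left(- \frac{1}{56}\right) = \sqrt{231} \left(- \frac{1}{56}\right) = - \frac{\sqrt{231}}{56}$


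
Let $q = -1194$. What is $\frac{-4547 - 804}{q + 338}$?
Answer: $\frac{5351}{856} \approx 6.2512$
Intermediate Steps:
$\frac{-4547 - 804}{q + 338} = \frac{-4547 - 804}{-1194 + 338} = - \frac{5351}{-856} = \left(-5351\right) \left(- \frac{1}{856}\right) = \frac{5351}{856}$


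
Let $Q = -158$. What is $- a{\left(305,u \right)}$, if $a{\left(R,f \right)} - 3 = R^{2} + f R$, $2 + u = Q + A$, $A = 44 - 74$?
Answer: $-35078$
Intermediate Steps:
$A = -30$ ($A = 44 - 74 = -30$)
$u = -190$ ($u = -2 - 188 = -190$)
$a{\left(R,f \right)} = 3 + R^{2} + R f$ ($a{\left(R,f \right)} = 3 + \left(R^{2} + f R\right) = 3 + \left(R^{2} + R f\right) = 3 + R^{2} + R f$)
$- a{\left(305,u \right)} = - (3 + 305^{2} + 305 \left(-190\right)) = - (3 + 93025 - 57950) = \left(-1\right) 35078 = -35078$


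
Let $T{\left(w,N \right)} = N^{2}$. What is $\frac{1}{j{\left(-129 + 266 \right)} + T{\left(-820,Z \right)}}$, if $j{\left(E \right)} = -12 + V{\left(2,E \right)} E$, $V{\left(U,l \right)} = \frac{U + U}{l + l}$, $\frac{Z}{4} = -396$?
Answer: $\frac{1}{2509046} \approx 3.9856 \cdot 10^{-7}$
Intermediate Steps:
$Z = -1584$ ($Z = 4 \left(-396\right) = -1584$)
$V{\left(U,l \right)} = \frac{U}{l}$ ($V{\left(U,l \right)} = \frac{2 U}{2 l} = 2 U \frac{1}{2 l} = \frac{U}{l}$)
$j{\left(E \right)} = -10$ ($j{\left(E \right)} = -12 + \frac{2}{E} E = -12 + 2 = -10$)
$\frac{1}{j{\left(-129 + 266 \right)} + T{\left(-820,Z \right)}} = \frac{1}{-10 + \left(-1584\right)^{2}} = \frac{1}{-10 + 2509056} = \frac{1}{2509046}$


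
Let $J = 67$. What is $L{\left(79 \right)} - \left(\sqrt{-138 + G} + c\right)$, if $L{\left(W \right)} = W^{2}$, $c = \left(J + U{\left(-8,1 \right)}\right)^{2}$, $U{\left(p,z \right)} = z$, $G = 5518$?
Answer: $1617 - 2 \sqrt{1345} \approx 1543.7$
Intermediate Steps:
$c = 4624$ ($c = \left(67 + 1\right)^{2} = 68^{2} = 4624$)
$L{\left(79 \right)} - \left(\sqrt{-138 + G} + c\right) = 79^{2} - \left(\sqrt{-138 + 5518} + 4624\right) = 6241 - \left(\sqrt{5380} + 4624\right) = 6241 - \left(2 \sqrt{1345} + 4624\right) = 6241 - \left(4624 + 2 \sqrt{1345}\right) = 1617 - 2 \sqrt{1345}$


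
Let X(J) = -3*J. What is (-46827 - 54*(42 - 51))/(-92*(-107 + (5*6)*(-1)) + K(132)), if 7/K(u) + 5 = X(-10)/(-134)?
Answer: -2317050/630133 ≈ -3.6771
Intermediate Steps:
K(u) = -67/50 (K(u) = 7/(-5 - 3*(-10)/(-134)) = 7/(-5 + 30*(-1/134)) = 7/(-5 - 15/67) = 7/(-350/67) = 7*(-67/350) = -67/50)
(-46827 - 54*(42 - 51))/(-92*(-107 + (5*6)*(-1)) + K(132)) = (-46827 - 54*(42 - 51))/(-92*(-107 + (5*6)*(-1)) - 67/50) = (-46827 - 54*(-9))/(-92*(-107 + 30*(-1)) - 67/50) = (-46827 + 486)/(-92*(-107 - 30) - 67/50) = -46341/(-92*(-137) - 67/50) = -46341/(12604 - 67/50) = -46341/630133/50 = -46341*50/630133 = -2317050/630133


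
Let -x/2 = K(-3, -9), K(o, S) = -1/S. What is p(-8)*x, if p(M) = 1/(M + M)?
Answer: 1/72 ≈ 0.013889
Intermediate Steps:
x = -2/9 (x = -(-2)/(-9) = -(-2)*(-1)/9 = -2*⅑ = -2/9 ≈ -0.22222)
p(M) = 1/(2*M)
p(-8)*x = ((½)/(-8))*(-2/9) = ((½)*(-⅛))*(-2/9) = -1/16*(-2/9) = 1/72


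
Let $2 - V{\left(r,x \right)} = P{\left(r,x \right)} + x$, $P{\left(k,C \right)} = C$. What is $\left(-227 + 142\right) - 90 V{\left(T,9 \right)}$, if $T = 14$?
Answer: $1355$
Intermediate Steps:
$V{\left(r,x \right)} = 2 - 2 x$ ($V{\left(r,x \right)} = 2 - \left(x + x\right) = 2 - 2 x$)
$\left(-227 + 142\right) - 90 V{\left(T,9 \right)} = \left(-227 + 142\right) - 90 \left(2 - 18\right) = -85 - 90 \left(2 - 18\right) = -85 - -1440 = -85 + 1440 = 1355$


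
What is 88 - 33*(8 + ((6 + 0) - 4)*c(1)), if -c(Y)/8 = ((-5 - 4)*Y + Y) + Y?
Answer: -3872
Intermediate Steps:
c(Y) = 56*Y (c(Y) = -8*(((-5 - 4)*Y + Y) + Y) = -8*((-9*Y + Y) + Y) = -8*(-8*Y + Y) = -(-56)*Y = 56*Y)
88 - 33*(8 + ((6 + 0) - 4)*c(1)) = 88 - 33*(8 + ((6 + 0) - 4)*(56*1)) = 88 - 33*(8 + (6 - 4)*56) = 88 - 33*(8 + 2*56) = 88 - 33*(8 + 112) = 88 - 33*120 = 88 - 3960 = -3872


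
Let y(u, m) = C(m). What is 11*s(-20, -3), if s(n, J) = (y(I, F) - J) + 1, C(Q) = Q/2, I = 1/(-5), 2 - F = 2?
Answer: 44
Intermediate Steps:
F = 0 (F = 2 - 1*2 = 2 - 2 = 0)
I = -⅕ ≈ -0.20000
C(Q) = Q/2 (C(Q) = Q*(½) = Q/2)
y(u, m) = m/2
s(n, J) = 1 - J (s(n, J) = ((½)*0 - J) + 1 = (0 - J) + 1 = -J + 1 = 1 - J)
11*s(-20, -3) = 11*(1 - 1*(-3)) = 11*(1 + 3) = 11*4 = 44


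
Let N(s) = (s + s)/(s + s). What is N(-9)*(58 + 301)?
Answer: 359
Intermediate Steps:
N(s) = 1 (N(s) = (2*s)/((2*s)) = (2*s)*(1/(2*s)) = 1)
N(-9)*(58 + 301) = 1*(58 + 301) = 1*359 = 359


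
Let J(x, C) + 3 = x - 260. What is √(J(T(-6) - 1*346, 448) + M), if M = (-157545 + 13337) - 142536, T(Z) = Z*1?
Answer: I*√287359 ≈ 536.06*I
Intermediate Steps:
T(Z) = Z
J(x, C) = -263 + x (J(x, C) = -3 + (x - 260) = -3 + (-260 + x) = -263 + x)
M = -286744 (M = -144208 - 142536 = -286744)
√(J(T(-6) - 1*346, 448) + M) = √((-263 + (-6 - 1*346)) - 286744) = √((-263 + (-6 - 346)) - 286744) = √((-263 - 352) - 286744) = √(-615 - 286744) = √(-287359) = I*√287359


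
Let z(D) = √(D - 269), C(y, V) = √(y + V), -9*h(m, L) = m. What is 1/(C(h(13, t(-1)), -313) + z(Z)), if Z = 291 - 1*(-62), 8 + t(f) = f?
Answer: 3/(6*√21 + I*√2830) ≈ 0.023002 - 0.044505*I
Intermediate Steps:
t(f) = -8 + f
h(m, L) = -m/9
Z = 353 (Z = 291 + 62 = 353)
C(y, V) = √(V + y)
z(D) = √(-269 + D)
1/(C(h(13, t(-1)), -313) + z(Z)) = 1/(√(-313 - ⅑*13) + √(-269 + 353)) = 1/(√(-313 - 13/9) + √84) = 1/(√(-2830/9) + 2*√21) = 1/(I*√2830/3 + 2*√21) = 1/(2*√21 + I*√2830/3)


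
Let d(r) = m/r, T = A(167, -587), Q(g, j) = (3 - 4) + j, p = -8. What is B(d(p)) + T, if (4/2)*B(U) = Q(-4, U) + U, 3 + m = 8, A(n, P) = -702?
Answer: -5625/8 ≈ -703.13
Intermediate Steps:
m = 5 (m = -3 + 8 = 5)
Q(g, j) = -1 + j
T = -702
d(r) = 5/r
B(U) = -½ + U (B(U) = ((-1 + U) + U)/2 = (-1 + 2*U)/2 = -½ + U)
B(d(p)) + T = (-½ + 5/(-8)) - 702 = (-½ + 5*(-⅛)) - 702 = (-½ - 5/8) - 702 = -9/8 - 702 = -5625/8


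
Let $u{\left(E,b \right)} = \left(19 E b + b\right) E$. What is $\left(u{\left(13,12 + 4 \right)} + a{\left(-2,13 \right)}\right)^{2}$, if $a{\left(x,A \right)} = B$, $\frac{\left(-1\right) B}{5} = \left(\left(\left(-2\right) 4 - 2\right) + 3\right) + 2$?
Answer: $2663488881$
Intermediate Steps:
$B = 25$ ($B = - 5 \left(\left(\left(\left(-2\right) 4 - 2\right) + 3\right) + 2\right) = - 5 \left(\left(\left(-8 - 2\right) + 3\right) + 2\right) = - 5 \left(\left(-10 + 3\right) + 2\right) = - 5 \left(-7 + 2\right) = \left(-5\right) \left(-5\right) = 25$)
$a{\left(x,A \right)} = 25$
$u{\left(E,b \right)} = E \left(b + 19 E b\right)$ ($u{\left(E,b \right)} = \left(19 E b + b\right) E = \left(b + 19 E b\right) E = E \left(b + 19 E b\right)$)
$\left(u{\left(13,12 + 4 \right)} + a{\left(-2,13 \right)}\right)^{2} = \left(13 \left(12 + 4\right) \left(1 + 19 \cdot 13\right) + 25\right)^{2} = \left(13 \cdot 16 \left(1 + 247\right) + 25\right)^{2} = \left(13 \cdot 16 \cdot 248 + 25\right)^{2} = \left(51584 + 25\right)^{2} = 51609^{2} = 2663488881$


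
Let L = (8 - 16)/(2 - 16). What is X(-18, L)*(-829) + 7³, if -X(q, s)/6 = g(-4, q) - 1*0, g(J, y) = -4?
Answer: -19553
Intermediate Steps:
L = 4/7 (L = -8/(-14) = -8*(-1/14) = 4/7 ≈ 0.57143)
X(q, s) = 24 (X(q, s) = -6*(-4 - 1*0) = -6*(-4 + 0) = -6*(-4) = 24)
X(-18, L)*(-829) + 7³ = 24*(-829) + 7³ = -19896 + 343 = -19553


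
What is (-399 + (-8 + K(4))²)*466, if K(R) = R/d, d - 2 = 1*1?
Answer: -1487006/9 ≈ -1.6522e+5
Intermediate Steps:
d = 3 (d = 2 + 1*1 = 2 + 1 = 3)
K(R) = R/3
(-399 + (-8 + K(4))²)*466 = (-399 + (-8 + (⅓)*4)²)*466 = (-399 + (-8 + 4/3)²)*466 = (-399 + (-20/3)²)*466 = (-399 + 400/9)*466 = -3191/9*466 = -1487006/9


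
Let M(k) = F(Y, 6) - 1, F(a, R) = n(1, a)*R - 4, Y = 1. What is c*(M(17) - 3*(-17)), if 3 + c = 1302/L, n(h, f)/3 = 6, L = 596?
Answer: -18711/149 ≈ -125.58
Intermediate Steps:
n(h, f) = 18 (n(h, f) = 3*6 = 18)
F(a, R) = -4 + 18*R (F(a, R) = 18*R - 4 = -4 + 18*R)
c = -243/298 (c = -3 + 1302/596 = -3 + 1302*(1/596) = -3 + 651/298 = -243/298 ≈ -0.81544)
M(k) = 103 (M(k) = (-4 + 18*6) - 1 = (-4 + 108) - 1 = 104 - 1 = 103)
c*(M(17) - 3*(-17)) = -243*(103 - 3*(-17))/298 = -243*(103 - 1*(-51))/298 = -243*(103 + 51)/298 = -243/298*154 = -18711/149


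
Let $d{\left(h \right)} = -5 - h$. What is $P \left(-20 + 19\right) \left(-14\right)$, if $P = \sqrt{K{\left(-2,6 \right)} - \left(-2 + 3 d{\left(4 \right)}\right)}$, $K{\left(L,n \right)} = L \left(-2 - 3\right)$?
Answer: $14 \sqrt{39} \approx 87.43$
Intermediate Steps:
$K{\left(L,n \right)} = - 5 L$ ($K{\left(L,n \right)} = L \left(-5\right) = - 5 L$)
$P = \sqrt{39}$ ($P = \sqrt{\left(-5\right) \left(-2\right) - \left(-2 + 3 \left(-5 - 4\right)\right)} = \sqrt{10 - \left(-2 + 3 \left(-5 - 4\right)\right)} = \sqrt{10 + \left(2 - -27\right)} = \sqrt{10 + \left(2 + 27\right)} = \sqrt{10 + 29} = \sqrt{39} \approx 6.245$)
$P \left(-20 + 19\right) \left(-14\right) = \sqrt{39} \left(-20 + 19\right) \left(-14\right) = \sqrt{39} \left(-1\right) \left(-14\right) = - \sqrt{39} \left(-14\right) = 14 \sqrt{39}$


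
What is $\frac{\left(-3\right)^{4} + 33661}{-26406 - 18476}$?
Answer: $- \frac{16871}{22441} \approx -0.75179$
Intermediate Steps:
$\frac{\left(-3\right)^{4} + 33661}{-26406 - 18476} = \frac{81 + 33661}{-44882} = 33742 \left(- \frac{1}{44882}\right) = - \frac{16871}{22441}$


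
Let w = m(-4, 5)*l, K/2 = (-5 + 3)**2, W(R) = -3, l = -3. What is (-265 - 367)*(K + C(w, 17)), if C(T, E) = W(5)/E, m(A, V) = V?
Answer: -84056/17 ≈ -4944.5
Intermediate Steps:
K = 8 (K = 2*(-5 + 3)**2 = 2*(-2)**2 = 2*4 = 8)
w = -15 (w = 5*(-3) = -15)
C(T, E) = -3/E
(-265 - 367)*(K + C(w, 17)) = (-265 - 367)*(8 - 3/17) = -632*(8 - 3*1/17) = -632*(8 - 3/17) = -632*133/17 = -84056/17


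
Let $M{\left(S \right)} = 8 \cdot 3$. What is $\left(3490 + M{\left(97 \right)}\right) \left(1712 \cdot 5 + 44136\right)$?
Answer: $185173744$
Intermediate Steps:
$M{\left(S \right)} = 24$
$\left(3490 + M{\left(97 \right)}\right) \left(1712 \cdot 5 + 44136\right) = \left(3490 + 24\right) \left(1712 \cdot 5 + 44136\right) = 3514 \left(8560 + 44136\right) = 3514 \cdot 52696 = 185173744$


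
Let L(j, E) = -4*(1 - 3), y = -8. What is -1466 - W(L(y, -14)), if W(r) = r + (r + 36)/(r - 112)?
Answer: -38313/26 ≈ -1473.6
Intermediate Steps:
L(j, E) = 8 (L(j, E) = -4*(-2) = 8)
W(r) = r + (36 + r)/(-112 + r)
-1466 - W(L(y, -14)) = -1466 - (36 + 8² - 111*8)/(-112 + 8) = -1466 - (36 + 64 - 888)/(-104) = -1466 - (-1)*(-788)/104 = -1466 - 1*197/26 = -1466 - 197/26 = -38313/26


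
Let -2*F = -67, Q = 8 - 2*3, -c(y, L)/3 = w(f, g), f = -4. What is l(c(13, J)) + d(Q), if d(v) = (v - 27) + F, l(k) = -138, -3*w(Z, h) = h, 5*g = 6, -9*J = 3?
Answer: -259/2 ≈ -129.50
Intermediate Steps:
J = -⅓ (J = -⅑*3 = -⅓ ≈ -0.33333)
g = 6/5 (g = (⅕)*6 = 6/5 ≈ 1.2000)
w(Z, h) = -h/3
c(y, L) = 6/5 (c(y, L) = -(-1)*6/5 = -3*(-⅖) = 6/5)
Q = 2 (Q = 8 - 6 = 2)
F = 67/2 (F = -½*(-67) = 67/2 ≈ 33.500)
d(v) = 13/2 + v (d(v) = (v - 27) + 67/2 = (-27 + v) + 67/2 = 13/2 + v)
l(c(13, J)) + d(Q) = -138 + (13/2 + 2) = -138 + 17/2 = -259/2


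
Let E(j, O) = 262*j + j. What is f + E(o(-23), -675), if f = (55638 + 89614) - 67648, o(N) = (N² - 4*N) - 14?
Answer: 237245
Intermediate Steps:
o(N) = -14 + N² - 4*N
E(j, O) = 263*j
f = 77604 (f = 145252 - 67648 = 77604)
f + E(o(-23), -675) = 77604 + 263*(-14 + (-23)² - 4*(-23)) = 77604 + 263*(-14 + 529 + 92) = 77604 + 263*607 = 77604 + 159641 = 237245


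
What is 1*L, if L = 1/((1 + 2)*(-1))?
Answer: -⅓ ≈ -0.33333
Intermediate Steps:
L = -⅓ (L = 1/(3*(-1)) = 1/(-3) = -⅓ ≈ -0.33333)
1*L = 1*(-⅓) = -⅓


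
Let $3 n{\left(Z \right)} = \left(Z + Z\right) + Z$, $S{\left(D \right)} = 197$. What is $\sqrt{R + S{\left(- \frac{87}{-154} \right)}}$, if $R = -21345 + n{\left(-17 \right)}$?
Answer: $i \sqrt{21165} \approx 145.48 i$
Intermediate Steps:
$n{\left(Z \right)} = Z$ ($n{\left(Z \right)} = \frac{\left(Z + Z\right) + Z}{3} = \frac{2 Z + Z}{3} = \frac{3 Z}{3} = Z$)
$R = -21362$ ($R = -21345 - 17 = -21362$)
$\sqrt{R + S{\left(- \frac{87}{-154} \right)}} = \sqrt{-21362 + 197} = \sqrt{-21165} = i \sqrt{21165}$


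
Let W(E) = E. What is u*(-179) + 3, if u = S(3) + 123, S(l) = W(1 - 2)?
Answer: -21835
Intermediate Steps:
S(l) = -1 (S(l) = 1 - 2 = -1)
u = 122 (u = -1 + 123 = 122)
u*(-179) + 3 = 122*(-179) + 3 = -21838 + 3 = -21835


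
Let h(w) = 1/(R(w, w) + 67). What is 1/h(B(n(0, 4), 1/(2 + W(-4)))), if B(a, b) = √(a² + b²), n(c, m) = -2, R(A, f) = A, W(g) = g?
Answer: 67 + √17/2 ≈ 69.062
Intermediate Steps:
h(w) = 1/(67 + w) (h(w) = 1/(w + 67) = 1/(67 + w))
1/h(B(n(0, 4), 1/(2 + W(-4)))) = 1/(1/(67 + √((-2)² + (1/(2 - 4))²))) = 1/(1/(67 + √(4 + (1/(-2))²))) = 1/(1/(67 + √(4 + (-½)²))) = 1/(1/(67 + √(4 + ¼))) = 1/(1/(67 + √(17/4))) = 1/(1/(67 + √17/2)) = 67 + √17/2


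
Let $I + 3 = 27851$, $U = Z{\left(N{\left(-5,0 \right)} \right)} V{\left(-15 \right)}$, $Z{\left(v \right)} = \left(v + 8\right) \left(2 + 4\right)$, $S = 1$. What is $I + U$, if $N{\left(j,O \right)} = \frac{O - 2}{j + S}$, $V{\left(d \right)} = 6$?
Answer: $28154$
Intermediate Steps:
$N{\left(j,O \right)} = \frac{-2 + O}{1 + j}$ ($N{\left(j,O \right)} = \frac{O - 2}{j + 1} = \frac{-2 + O}{1 + j}$)
$Z{\left(v \right)} = 48 + 6 v$ ($Z{\left(v \right)} = \left(8 + v\right) 6 = 48 + 6 v$)
$U = 306$ ($U = \left(48 + 6 \frac{-2 + 0}{1 - 5}\right) 6 = \left(48 + 6 \frac{1}{-4} \left(-2\right)\right) 6 = \left(48 + 6 \left(\left(- \frac{1}{4}\right) \left(-2\right)\right)\right) 6 = \left(48 + 6 \cdot \frac{1}{2}\right) 6 = \left(48 + 3\right) 6 = 51 \cdot 6 = 306$)
$I = 27848$ ($I = -3 + 27851 = 27848$)
$I + U = 27848 + 306 = 28154$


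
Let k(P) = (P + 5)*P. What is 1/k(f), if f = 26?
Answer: 1/806 ≈ 0.0012407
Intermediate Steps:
k(P) = P*(5 + P) (k(P) = (5 + P)*P = P*(5 + P))
1/k(f) = 1/(26*(5 + 26)) = 1/(26*31) = 1/806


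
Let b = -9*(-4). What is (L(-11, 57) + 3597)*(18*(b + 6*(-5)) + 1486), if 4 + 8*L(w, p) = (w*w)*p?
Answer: 28428193/4 ≈ 7.1070e+6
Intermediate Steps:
L(w, p) = -1/2 + p*w**2/8 (L(w, p) = -1/2 + ((w*w)*p)/8 = -1/2 + (w**2*p)/8 = -1/2 + (p*w**2)/8 = -1/2 + p*w**2/8)
b = 36
(L(-11, 57) + 3597)*(18*(b + 6*(-5)) + 1486) = ((-1/2 + (1/8)*57*(-11)**2) + 3597)*(18*(36 + 6*(-5)) + 1486) = ((-1/2 + (1/8)*57*121) + 3597)*(18*(36 - 30) + 1486) = ((-1/2 + 6897/8) + 3597)*(18*6 + 1486) = (6893/8 + 3597)*(108 + 1486) = (35669/8)*1594 = 28428193/4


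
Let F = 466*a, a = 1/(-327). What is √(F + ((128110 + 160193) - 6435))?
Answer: √30139710990/327 ≈ 530.91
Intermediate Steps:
a = -1/327 ≈ -0.0030581
F = -466/327 (F = 466*(-1/327) = -466/327 ≈ -1.4251)
√(F + ((128110 + 160193) - 6435)) = √(-466/327 + ((128110 + 160193) - 6435)) = √(-466/327 + (288303 - 6435)) = √(-466/327 + 281868) = √(92170370/327) = √30139710990/327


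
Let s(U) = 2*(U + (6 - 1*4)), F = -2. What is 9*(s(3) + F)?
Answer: 72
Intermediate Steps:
s(U) = 4 + 2*U (s(U) = 2*(U + (6 - 4)) = 2*(U + 2) = 2*(2 + U) = 4 + 2*U)
9*(s(3) + F) = 9*((4 + 2*3) - 2) = 9*((4 + 6) - 2) = 9*(10 - 2) = 9*8 = 72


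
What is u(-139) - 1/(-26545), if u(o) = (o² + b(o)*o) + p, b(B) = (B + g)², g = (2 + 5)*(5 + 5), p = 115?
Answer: -17050994934/26545 ≈ -6.4234e+5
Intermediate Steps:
g = 70 (g = 7*10 = 70)
b(B) = (70 + B)² (b(B) = (B + 70)² = (70 + B)²)
u(o) = 115 + o² + o*(70 + o)² (u(o) = (o² + (70 + o)²*o) + 115 = (o² + o*(70 + o)²) + 115 = 115 + o² + o*(70 + o)²)
u(-139) - 1/(-26545) = (115 + (-139)² - 139*(70 - 139)²) - 1/(-26545) = (115 + 19321 - 139*(-69)²) - 1*(-1/26545) = (115 + 19321 - 139*4761) + 1/26545 = (115 + 19321 - 661779) + 1/26545 = -642343 + 1/26545 = -17050994934/26545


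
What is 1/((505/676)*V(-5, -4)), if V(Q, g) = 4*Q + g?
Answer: -169/3030 ≈ -0.055776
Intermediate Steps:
V(Q, g) = g + 4*Q
1/((505/676)*V(-5, -4)) = 1/((505/676)*(-4 + 4*(-5))) = 1/((505*(1/676))*(-4 - 20)) = 1/((505/676)*(-24)) = 1/(-3030/169) = -169/3030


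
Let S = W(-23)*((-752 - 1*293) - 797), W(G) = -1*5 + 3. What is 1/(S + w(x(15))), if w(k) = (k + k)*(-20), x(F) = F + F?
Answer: 1/2484 ≈ 0.00040258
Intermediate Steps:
W(G) = -2 (W(G) = -5 + 3 = -2)
x(F) = 2*F
w(k) = -40*k (w(k) = (2*k)*(-20) = -40*k)
S = 3684 (S = -2*((-752 - 1*293) - 797) = -2*((-752 - 293) - 797) = -2*(-1045 - 797) = -2*(-1842) = 3684)
1/(S + w(x(15))) = 1/(3684 - 80*15) = 1/(3684 - 40*30) = 1/(3684 - 1200) = 1/2484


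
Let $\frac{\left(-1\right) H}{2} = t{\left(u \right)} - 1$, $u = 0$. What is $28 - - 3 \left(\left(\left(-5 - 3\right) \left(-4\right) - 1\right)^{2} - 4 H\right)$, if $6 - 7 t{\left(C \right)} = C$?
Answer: $\frac{20353}{7} \approx 2907.6$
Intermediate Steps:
$t{\left(C \right)} = \frac{6}{7} - \frac{C}{7}$
$H = \frac{2}{7}$ ($H = - 2 \left(\left(\frac{6}{7} - 0\right) - 1\right) = - 2 \left(\left(\frac{6}{7} + 0\right) - 1\right) = - 2 \left(\frac{6}{7} - 1\right) = \left(-2\right) \left(- \frac{1}{7}\right) = \frac{2}{7} \approx 0.28571$)
$28 - - 3 \left(\left(\left(-5 - 3\right) \left(-4\right) - 1\right)^{2} - 4 H\right) = 28 - - 3 \left(\left(\left(-5 - 3\right) \left(-4\right) - 1\right)^{2} - \frac{8}{7}\right) = 28 - - 3 \left(\left(\left(-8\right) \left(-4\right) - 1\right)^{2} - \frac{8}{7}\right) = 28 - - 3 \left(\left(32 - 1\right)^{2} - \frac{8}{7}\right) = 28 - - 3 \left(31^{2} - \frac{8}{7}\right) = 28 - - 3 \left(961 - \frac{8}{7}\right) = 28 - \left(-3\right) \frac{6719}{7} = 28 - - \frac{20157}{7} = 28 + \frac{20157}{7} = \frac{20353}{7}$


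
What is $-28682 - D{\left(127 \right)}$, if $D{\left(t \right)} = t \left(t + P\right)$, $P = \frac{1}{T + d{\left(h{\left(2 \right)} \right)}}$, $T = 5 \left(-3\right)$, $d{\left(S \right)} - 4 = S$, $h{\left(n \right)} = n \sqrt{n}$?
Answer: $- \frac{5062246}{113} + \frac{254 \sqrt{2}}{113} \approx -44795.0$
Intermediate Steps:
$h{\left(n \right)} = n^{\frac{3}{2}}$
$d{\left(S \right)} = 4 + S$
$T = -15$
$P = \frac{1}{-11 + 2 \sqrt{2}}$ ($P = \frac{1}{-15 + \left(4 + 2^{\frac{3}{2}}\right)} = \frac{1}{-15 + \left(4 + 2 \sqrt{2}\right)} = \frac{1}{-11 + 2 \sqrt{2}} \approx -0.12238$)
$D{\left(t \right)} = t \left(- \frac{11}{113} + t - \frac{2 \sqrt{2}}{113}\right)$ ($D{\left(t \right)} = t \left(t - \left(\frac{11}{113} + \frac{2 \sqrt{2}}{113}\right)\right) = t \left(- \frac{11}{113} + t - \frac{2 \sqrt{2}}{113}\right)$)
$-28682 - D{\left(127 \right)} = -28682 - \left(127^{2} - \frac{1397}{113} - \frac{254 \sqrt{2}}{113}\right) = -28682 - \left(16129 - \frac{1397}{113} - \frac{254 \sqrt{2}}{113}\right) = -28682 - \left(\frac{1821180}{113} - \frac{254 \sqrt{2}}{113}\right) = - \frac{5062246}{113} + \frac{254 \sqrt{2}}{113}$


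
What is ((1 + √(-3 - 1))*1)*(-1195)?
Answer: -1195 - 2390*I ≈ -1195.0 - 2390.0*I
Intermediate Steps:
((1 + √(-3 - 1))*1)*(-1195) = ((1 + √(-4))*1)*(-1195) = ((1 + 2*I)*1)*(-1195) = (1 + 2*I)*(-1195) = -1195 - 2390*I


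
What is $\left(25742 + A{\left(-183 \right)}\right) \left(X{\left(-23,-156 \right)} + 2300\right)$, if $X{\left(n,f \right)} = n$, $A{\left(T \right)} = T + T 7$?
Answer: $55281006$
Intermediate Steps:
$A{\left(T \right)} = 8 T$ ($A{\left(T \right)} = T + 7 T = 8 T$)
$\left(25742 + A{\left(-183 \right)}\right) \left(X{\left(-23,-156 \right)} + 2300\right) = \left(25742 + 8 \left(-183\right)\right) \left(-23 + 2300\right) = \left(25742 - 1464\right) 2277 = 24278 \cdot 2277 = 55281006$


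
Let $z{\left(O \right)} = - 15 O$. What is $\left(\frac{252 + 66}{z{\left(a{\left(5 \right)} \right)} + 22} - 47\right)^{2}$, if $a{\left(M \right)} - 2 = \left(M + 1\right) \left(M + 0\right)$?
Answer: $\frac{119290084}{52441} \approx 2274.8$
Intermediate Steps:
$a{\left(M \right)} = 2 + M \left(1 + M\right)$ ($a{\left(M \right)} = 2 + \left(M + 1\right) \left(M + 0\right) = 2 + \left(1 + M\right) M = 2 + M \left(1 + M\right)$)
$\left(\frac{252 + 66}{z{\left(a{\left(5 \right)} \right)} + 22} - 47\right)^{2} = \left(\frac{252 + 66}{- 15 \left(2 + 5 + 5^{2}\right) + 22} - 47\right)^{2} = \left(\frac{318}{- 15 \left(2 + 5 + 25\right) + 22} - 47\right)^{2} = \left(\frac{318}{\left(-15\right) 32 + 22} - 47\right)^{2} = \left(\frac{318}{-480 + 22} - 47\right)^{2} = \left(\frac{318}{-458} - 47\right)^{2} = \left(318 \left(- \frac{1}{458}\right) - 47\right)^{2} = \left(- \frac{159}{229} - 47\right)^{2} = \left(- \frac{10922}{229}\right)^{2} = \frac{119290084}{52441}$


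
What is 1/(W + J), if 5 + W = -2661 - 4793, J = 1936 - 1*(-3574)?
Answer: -1/1949 ≈ -0.00051308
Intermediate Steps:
J = 5510 (J = 1936 + 3574 = 5510)
W = -7459 (W = -5 + (-2661 - 4793) = -5 - 7454 = -7459)
1/(W + J) = 1/(-7459 + 5510) = 1/(-1949) = -1/1949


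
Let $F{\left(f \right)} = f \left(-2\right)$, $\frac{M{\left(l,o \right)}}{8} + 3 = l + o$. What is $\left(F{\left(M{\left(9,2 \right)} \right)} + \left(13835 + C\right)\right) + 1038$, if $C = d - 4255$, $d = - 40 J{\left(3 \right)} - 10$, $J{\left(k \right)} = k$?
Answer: $10360$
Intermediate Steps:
$M{\left(l,o \right)} = -24 + 8 l + 8 o$ ($M{\left(l,o \right)} = -24 + 8 \left(l + o\right) = -24 + \left(8 l + 8 o\right) = -24 + 8 l + 8 o$)
$d = -130$ ($d = \left(-40\right) 3 - 10 = -120 - 10 = -130$)
$C = -4385$ ($C = -130 - 4255 = -4385$)
$F{\left(f \right)} = - 2 f$
$\left(F{\left(M{\left(9,2 \right)} \right)} + \left(13835 + C\right)\right) + 1038 = \left(- 2 \left(-24 + 8 \cdot 9 + 8 \cdot 2\right) + \left(13835 - 4385\right)\right) + 1038 = \left(- 2 \left(-24 + 72 + 16\right) + 9450\right) + 1038 = \left(\left(-2\right) 64 + 9450\right) + 1038 = \left(-128 + 9450\right) + 1038 = 9322 + 1038 = 10360$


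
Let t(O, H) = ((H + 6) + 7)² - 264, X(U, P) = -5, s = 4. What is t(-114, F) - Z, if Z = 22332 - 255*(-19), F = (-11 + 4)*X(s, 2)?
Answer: -25137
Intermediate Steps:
F = 35 (F = (-11 + 4)*(-5) = -7*(-5) = 35)
t(O, H) = -264 + (13 + H)² (t(O, H) = ((6 + H) + 7)² - 264 = (13 + H)² - 264 = -264 + (13 + H)²)
Z = 27177 (Z = 22332 + 4845 = 27177)
t(-114, F) - Z = (-264 + (13 + 35)²) - 1*27177 = (-264 + 48²) - 27177 = (-264 + 2304) - 27177 = 2040 - 27177 = -25137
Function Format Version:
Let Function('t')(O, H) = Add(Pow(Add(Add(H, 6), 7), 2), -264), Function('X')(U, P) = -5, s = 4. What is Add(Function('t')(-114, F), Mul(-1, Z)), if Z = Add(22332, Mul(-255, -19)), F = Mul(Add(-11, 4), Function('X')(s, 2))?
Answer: -25137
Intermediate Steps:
F = 35 (F = Mul(Add(-11, 4), -5) = Mul(-7, -5) = 35)
Function('t')(O, H) = Add(-264, Pow(Add(13, H), 2)) (Function('t')(O, H) = Add(Pow(Add(Add(6, H), 7), 2), -264) = Add(Pow(Add(13, H), 2), -264) = Add(-264, Pow(Add(13, H), 2)))
Z = 27177 (Z = Add(22332, 4845) = 27177)
Add(Function('t')(-114, F), Mul(-1, Z)) = Add(Add(-264, Pow(Add(13, 35), 2)), Mul(-1, 27177)) = Add(Add(-264, Pow(48, 2)), -27177) = Add(Add(-264, 2304), -27177) = Add(2040, -27177) = -25137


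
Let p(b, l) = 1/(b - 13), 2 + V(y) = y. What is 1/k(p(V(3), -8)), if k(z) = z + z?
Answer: -6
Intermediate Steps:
V(y) = -2 + y
p(b, l) = 1/(-13 + b)
k(z) = 2*z
1/k(p(V(3), -8)) = 1/(2/(-13 + (-2 + 3))) = 1/(2/(-13 + 1)) = 1/(2/(-12)) = 1/(2*(-1/12)) = 1/(-⅙) = -6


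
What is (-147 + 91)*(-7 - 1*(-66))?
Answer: -3304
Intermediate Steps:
(-147 + 91)*(-7 - 1*(-66)) = -56*(-7 + 66) = -56*59 = -3304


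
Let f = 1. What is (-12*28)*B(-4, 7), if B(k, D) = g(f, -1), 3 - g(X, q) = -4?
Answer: -2352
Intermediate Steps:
g(X, q) = 7 (g(X, q) = 3 - 1*(-4) = 3 + 4 = 7)
B(k, D) = 7
(-12*28)*B(-4, 7) = -12*28*7 = -336*7 = -2352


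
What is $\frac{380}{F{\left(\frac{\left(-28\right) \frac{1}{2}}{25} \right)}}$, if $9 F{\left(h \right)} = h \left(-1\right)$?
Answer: $\frac{42750}{7} \approx 6107.1$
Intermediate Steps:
$F{\left(h \right)} = - \frac{h}{9}$ ($F{\left(h \right)} = \frac{h \left(-1\right)}{9} = \frac{\left(-1\right) h}{9} = - \frac{h}{9}$)
$\frac{380}{F{\left(\frac{\left(-28\right) \frac{1}{2}}{25} \right)}} = \frac{380}{\left(- \frac{1}{9}\right) \frac{\left(-28\right) \frac{1}{2}}{25}} = \frac{380}{\left(- \frac{1}{9}\right) \left(-28\right) \frac{1}{2} \cdot \frac{1}{25}} = \frac{380}{\left(- \frac{1}{9}\right) \left(\left(-14\right) \frac{1}{25}\right)} = \frac{380}{\left(- \frac{1}{9}\right) \left(- \frac{14}{25}\right)} = \frac{380}{\frac{14}{225}} = 380 \cdot \frac{225}{14} = \frac{42750}{7}$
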